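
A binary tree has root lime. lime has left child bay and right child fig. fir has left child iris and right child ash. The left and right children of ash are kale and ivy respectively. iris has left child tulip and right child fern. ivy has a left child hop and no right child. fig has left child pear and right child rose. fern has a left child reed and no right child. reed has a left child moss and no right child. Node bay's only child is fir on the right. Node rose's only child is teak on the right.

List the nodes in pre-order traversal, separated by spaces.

lime bay fir iris tulip fern reed moss ash kale ivy hop fig pear rose teak

Pre-order visits the node, then its left subtree, then its right subtree.
Visit lime.
At lime: go left to bay.
  Visit bay.
  At bay: no left child.
  At bay: go right to fir.
    Visit fir.
    At fir: go left to iris.
      Visit iris.
      At iris: go left to tulip.
        tulip is a leaf — visit tulip.
      At iris: go right to fern.
        Visit fern.
        At fern: go left to reed.
          Visit reed.
          At reed: go left to moss.
            moss is a leaf — visit moss.
          At reed: no right child.
        At fern: no right child.
    At fir: go right to ash.
      Visit ash.
      At ash: go left to kale.
        kale is a leaf — visit kale.
      At ash: go right to ivy.
        Visit ivy.
        At ivy: go left to hop.
          hop is a leaf — visit hop.
        At ivy: no right child.
At lime: go right to fig.
  Visit fig.
  At fig: go left to pear.
    pear is a leaf — visit pear.
  At fig: go right to rose.
    Visit rose.
    At rose: no left child.
    At rose: go right to teak.
      teak is a leaf — visit teak.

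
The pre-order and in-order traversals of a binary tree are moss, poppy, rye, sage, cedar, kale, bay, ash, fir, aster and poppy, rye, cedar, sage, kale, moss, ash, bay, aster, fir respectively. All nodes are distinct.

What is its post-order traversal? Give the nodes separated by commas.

cedar, kale, sage, rye, poppy, ash, aster, fir, bay, moss

The first element of pre-order is the root; it splits in-order into left and right subtrees.
Root moss: left subtree has 5 nodes {poppy, rye, cedar, sage, kale}, right has 4 {ash, bay, aster, fir}.
  Root poppy: left subtree has 0 nodes { }, right has 4 {rye, cedar, sage, kale}.
    Root rye: left subtree has 0 nodes { }, right has 3 {cedar, sage, kale}.
      Root sage: left subtree has 1 node {cedar}, right has 1 {kale}.
  Root bay: left subtree has 1 node {ash}, right has 2 {aster, fir}.
    Root fir: left subtree has 1 node {aster}, right has 0 { }.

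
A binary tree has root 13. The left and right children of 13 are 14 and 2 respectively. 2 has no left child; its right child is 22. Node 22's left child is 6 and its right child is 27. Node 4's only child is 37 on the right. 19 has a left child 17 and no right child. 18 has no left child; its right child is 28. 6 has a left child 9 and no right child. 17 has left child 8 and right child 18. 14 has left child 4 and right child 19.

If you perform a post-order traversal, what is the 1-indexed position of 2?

Post-order visits the left subtree, then the right subtree, then the node.
At 13: go left to 14.
  At 14: go left to 4.
    At 4: no left child.
    At 4: go right to 37.
      37 is a leaf — visit 37.
    Visit 4.
  At 14: go right to 19.
    At 19: go left to 17.
      At 17: go left to 8.
        8 is a leaf — visit 8.
      At 17: go right to 18.
        At 18: no left child.
        At 18: go right to 28.
          28 is a leaf — visit 28.
        Visit 18.
      Visit 17.
    At 19: no right child.
    Visit 19.
  Visit 14.
At 13: go right to 2.
  At 2: no left child.
  At 2: go right to 22.
    At 22: go left to 6.
      At 6: go left to 9.
        9 is a leaf — visit 9.
      At 6: no right child.
      Visit 6.
    At 22: go right to 27.
      27 is a leaf — visit 27.
    Visit 22.
  Visit 2.
Visit 13.
Full post-order sequence: 37, 4, 8, 28, 18, 17, 19, 14, 9, 6, 27, 22, 2, 13.

13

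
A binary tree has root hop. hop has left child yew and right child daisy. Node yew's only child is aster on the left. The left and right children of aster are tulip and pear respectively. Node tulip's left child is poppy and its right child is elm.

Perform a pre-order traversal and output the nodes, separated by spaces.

hop yew aster tulip poppy elm pear daisy

Pre-order visits the node, then its left subtree, then its right subtree.
Visit hop.
At hop: go left to yew.
  Visit yew.
  At yew: go left to aster.
    Visit aster.
    At aster: go left to tulip.
      Visit tulip.
      At tulip: go left to poppy.
        poppy is a leaf — visit poppy.
      At tulip: go right to elm.
        elm is a leaf — visit elm.
    At aster: go right to pear.
      pear is a leaf — visit pear.
  At yew: no right child.
At hop: go right to daisy.
  daisy is a leaf — visit daisy.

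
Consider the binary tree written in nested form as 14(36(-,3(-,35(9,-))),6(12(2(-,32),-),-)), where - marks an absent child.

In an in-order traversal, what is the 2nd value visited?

In-order visits the left subtree, then the node, then the right subtree.
At 14: go left to 36.
  At 36: no left child.
  Visit 36.
  At 36: go right to 3.
    At 3: no left child.
    Visit 3.
    At 3: go right to 35.
      At 35: go left to 9.
        9 is a leaf — visit 9.
      Visit 35.
      At 35: no right child.
Visit 14.
At 14: go right to 6.
  At 6: go left to 12.
    At 12: go left to 2.
      At 2: no left child.
      Visit 2.
      At 2: go right to 32.
        32 is a leaf — visit 32.
    Visit 12.
    At 12: no right child.
  Visit 6.
  At 6: no right child.
Full in-order sequence: 36, 3, 9, 35, 14, 2, 32, 12, 6.

3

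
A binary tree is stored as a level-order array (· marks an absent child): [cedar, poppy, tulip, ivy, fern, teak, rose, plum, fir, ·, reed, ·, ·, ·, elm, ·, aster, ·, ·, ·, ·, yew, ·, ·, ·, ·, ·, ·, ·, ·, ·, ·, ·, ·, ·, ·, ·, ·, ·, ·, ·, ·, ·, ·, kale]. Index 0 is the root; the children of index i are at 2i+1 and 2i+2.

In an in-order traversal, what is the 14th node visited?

elm

In-order visits the left subtree, then the node, then the right subtree.
At cedar: go left to poppy.
  At poppy: go left to ivy.
    At ivy: go left to plum.
      At plum: no left child.
      Visit plum.
      At plum: go right to aster.
        aster is a leaf — visit aster.
    Visit ivy.
    At ivy: go right to fir.
      fir is a leaf — visit fir.
  Visit poppy.
  At poppy: go right to fern.
    At fern: no left child.
    Visit fern.
    At fern: go right to reed.
      At reed: go left to yew.
        At yew: no left child.
        Visit yew.
        At yew: go right to kale.
          kale is a leaf — visit kale.
      Visit reed.
      At reed: no right child.
Visit cedar.
At cedar: go right to tulip.
  At tulip: go left to teak.
    teak is a leaf — visit teak.
  Visit tulip.
  At tulip: go right to rose.
    At rose: no left child.
    Visit rose.
    At rose: go right to elm.
      elm is a leaf — visit elm.
Full in-order sequence: plum, aster, ivy, fir, poppy, fern, yew, kale, reed, cedar, teak, tulip, rose, elm.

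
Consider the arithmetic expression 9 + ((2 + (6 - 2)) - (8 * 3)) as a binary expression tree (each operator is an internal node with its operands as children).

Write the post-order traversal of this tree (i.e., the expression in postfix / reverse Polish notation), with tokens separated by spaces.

9 2 6 2 - + 8 3 * - +

Post-order on an expression tree gives postfix notation: for each operator, emit left operand, right operand, then the operator.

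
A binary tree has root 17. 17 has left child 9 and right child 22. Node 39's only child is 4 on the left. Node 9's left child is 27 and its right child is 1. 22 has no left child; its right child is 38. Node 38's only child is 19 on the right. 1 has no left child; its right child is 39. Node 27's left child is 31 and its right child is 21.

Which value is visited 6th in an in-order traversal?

4

In-order visits the left subtree, then the node, then the right subtree.
At 17: go left to 9.
  At 9: go left to 27.
    At 27: go left to 31.
      31 is a leaf — visit 31.
    Visit 27.
    At 27: go right to 21.
      21 is a leaf — visit 21.
  Visit 9.
  At 9: go right to 1.
    At 1: no left child.
    Visit 1.
    At 1: go right to 39.
      At 39: go left to 4.
        4 is a leaf — visit 4.
      Visit 39.
      At 39: no right child.
Visit 17.
At 17: go right to 22.
  At 22: no left child.
  Visit 22.
  At 22: go right to 38.
    At 38: no left child.
    Visit 38.
    At 38: go right to 19.
      19 is a leaf — visit 19.
Full in-order sequence: 31, 27, 21, 9, 1, 4, 39, 17, 22, 38, 19.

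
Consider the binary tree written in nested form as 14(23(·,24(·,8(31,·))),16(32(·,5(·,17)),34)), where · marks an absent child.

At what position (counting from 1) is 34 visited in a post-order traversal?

8

Post-order visits the left subtree, then the right subtree, then the node.
At 14: go left to 23.
  At 23: no left child.
  At 23: go right to 24.
    At 24: no left child.
    At 24: go right to 8.
      At 8: go left to 31.
        31 is a leaf — visit 31.
      At 8: no right child.
      Visit 8.
    Visit 24.
  Visit 23.
At 14: go right to 16.
  At 16: go left to 32.
    At 32: no left child.
    At 32: go right to 5.
      At 5: no left child.
      At 5: go right to 17.
        17 is a leaf — visit 17.
      Visit 5.
    Visit 32.
  At 16: go right to 34.
    34 is a leaf — visit 34.
  Visit 16.
Visit 14.
Full post-order sequence: 31, 8, 24, 23, 17, 5, 32, 34, 16, 14.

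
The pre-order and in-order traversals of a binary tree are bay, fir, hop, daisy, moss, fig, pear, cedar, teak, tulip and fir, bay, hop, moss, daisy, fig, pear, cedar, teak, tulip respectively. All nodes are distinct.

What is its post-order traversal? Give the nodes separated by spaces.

fir moss tulip teak cedar pear fig daisy hop bay

The first element of pre-order is the root; it splits in-order into left and right subtrees.
Root bay: left subtree has 1 node {fir}, right has 8 {hop, moss, daisy, fig, pear, cedar, teak, tulip}.
  Root hop: left subtree has 0 nodes { }, right has 7 {moss, daisy, fig, pear, cedar, teak, tulip}.
    Root daisy: left subtree has 1 node {moss}, right has 5 {fig, pear, cedar, teak, tulip}.
      Root fig: left subtree has 0 nodes { }, right has 4 {pear, cedar, teak, tulip}.
        Root pear: left subtree has 0 nodes { }, right has 3 {cedar, teak, tulip}.
          Root cedar: left subtree has 0 nodes { }, right has 2 {teak, tulip}.
            Root teak: left subtree has 0 nodes { }, right has 1 {tulip}.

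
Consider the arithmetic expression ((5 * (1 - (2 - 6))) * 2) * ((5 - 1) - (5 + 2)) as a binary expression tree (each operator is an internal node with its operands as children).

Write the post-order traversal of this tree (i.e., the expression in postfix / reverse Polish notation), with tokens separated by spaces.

5 1 2 6 - - * 2 * 5 1 - 5 2 + - *

Post-order on an expression tree gives postfix notation: for each operator, emit left operand, right operand, then the operator.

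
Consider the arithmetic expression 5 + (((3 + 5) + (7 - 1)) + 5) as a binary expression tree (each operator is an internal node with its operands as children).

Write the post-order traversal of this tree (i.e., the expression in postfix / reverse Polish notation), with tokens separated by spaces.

Post-order on an expression tree gives postfix notation: for each operator, emit left operand, right operand, then the operator.

5 3 5 + 7 1 - + 5 + +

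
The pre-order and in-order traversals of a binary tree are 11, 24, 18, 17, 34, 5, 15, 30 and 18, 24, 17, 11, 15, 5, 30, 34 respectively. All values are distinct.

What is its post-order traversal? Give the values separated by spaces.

The first element of pre-order is the root; it splits in-order into left and right subtrees.
Root 11: left subtree has 3 nodes {18, 24, 17}, right has 4 {15, 5, 30, 34}.
  Root 24: left subtree has 1 node {18}, right has 1 {17}.
  Root 34: left subtree has 3 nodes {15, 5, 30}, right has 0 { }.
    Root 5: left subtree has 1 node {15}, right has 1 {30}.

18 17 24 15 30 5 34 11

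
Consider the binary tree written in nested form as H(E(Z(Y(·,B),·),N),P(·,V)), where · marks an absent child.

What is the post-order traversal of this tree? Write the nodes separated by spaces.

Post-order visits the left subtree, then the right subtree, then the node.
At H: go left to E.
  At E: go left to Z.
    At Z: go left to Y.
      At Y: no left child.
      At Y: go right to B.
        B is a leaf — visit B.
      Visit Y.
    At Z: no right child.
    Visit Z.
  At E: go right to N.
    N is a leaf — visit N.
  Visit E.
At H: go right to P.
  At P: no left child.
  At P: go right to V.
    V is a leaf — visit V.
  Visit P.
Visit H.

B Y Z N E V P H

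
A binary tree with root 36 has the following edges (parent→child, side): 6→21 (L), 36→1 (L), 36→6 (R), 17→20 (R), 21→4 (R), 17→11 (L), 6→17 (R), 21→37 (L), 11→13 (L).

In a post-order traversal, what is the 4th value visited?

21

Post-order visits the left subtree, then the right subtree, then the node.
At 36: go left to 1.
  1 is a leaf — visit 1.
At 36: go right to 6.
  At 6: go left to 21.
    At 21: go left to 37.
      37 is a leaf — visit 37.
    At 21: go right to 4.
      4 is a leaf — visit 4.
    Visit 21.
  At 6: go right to 17.
    At 17: go left to 11.
      At 11: go left to 13.
        13 is a leaf — visit 13.
      At 11: no right child.
      Visit 11.
    At 17: go right to 20.
      20 is a leaf — visit 20.
    Visit 17.
  Visit 6.
Visit 36.
Full post-order sequence: 1, 37, 4, 21, 13, 11, 20, 17, 6, 36.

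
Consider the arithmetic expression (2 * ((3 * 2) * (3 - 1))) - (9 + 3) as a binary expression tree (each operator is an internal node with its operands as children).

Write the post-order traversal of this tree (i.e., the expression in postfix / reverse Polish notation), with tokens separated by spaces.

Post-order on an expression tree gives postfix notation: for each operator, emit left operand, right operand, then the operator.

2 3 2 * 3 1 - * * 9 3 + -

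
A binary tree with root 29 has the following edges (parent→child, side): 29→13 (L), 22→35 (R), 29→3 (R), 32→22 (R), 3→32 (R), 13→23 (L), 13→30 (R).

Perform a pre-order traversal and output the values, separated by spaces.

Pre-order visits the node, then its left subtree, then its right subtree.
Visit 29.
At 29: go left to 13.
  Visit 13.
  At 13: go left to 23.
    23 is a leaf — visit 23.
  At 13: go right to 30.
    30 is a leaf — visit 30.
At 29: go right to 3.
  Visit 3.
  At 3: no left child.
  At 3: go right to 32.
    Visit 32.
    At 32: no left child.
    At 32: go right to 22.
      Visit 22.
      At 22: no left child.
      At 22: go right to 35.
        35 is a leaf — visit 35.

29 13 23 30 3 32 22 35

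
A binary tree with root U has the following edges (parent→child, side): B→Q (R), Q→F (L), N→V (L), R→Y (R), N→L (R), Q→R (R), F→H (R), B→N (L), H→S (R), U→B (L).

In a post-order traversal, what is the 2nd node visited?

L

Post-order visits the left subtree, then the right subtree, then the node.
At U: go left to B.
  At B: go left to N.
    At N: go left to V.
      V is a leaf — visit V.
    At N: go right to L.
      L is a leaf — visit L.
    Visit N.
  At B: go right to Q.
    At Q: go left to F.
      At F: no left child.
      At F: go right to H.
        At H: no left child.
        At H: go right to S.
          S is a leaf — visit S.
        Visit H.
      Visit F.
    At Q: go right to R.
      At R: no left child.
      At R: go right to Y.
        Y is a leaf — visit Y.
      Visit R.
    Visit Q.
  Visit B.
At U: no right child.
Visit U.
Full post-order sequence: V, L, N, S, H, F, Y, R, Q, B, U.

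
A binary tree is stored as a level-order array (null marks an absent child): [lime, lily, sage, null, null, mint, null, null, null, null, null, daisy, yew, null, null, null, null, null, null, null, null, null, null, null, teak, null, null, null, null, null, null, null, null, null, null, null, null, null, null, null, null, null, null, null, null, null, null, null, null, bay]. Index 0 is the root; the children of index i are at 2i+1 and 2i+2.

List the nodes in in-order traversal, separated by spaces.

In-order visits the left subtree, then the node, then the right subtree.
At lime: go left to lily.
  lily is a leaf — visit lily.
Visit lime.
At lime: go right to sage.
  At sage: go left to mint.
    At mint: go left to daisy.
      At daisy: no left child.
      Visit daisy.
      At daisy: go right to teak.
        At teak: go left to bay.
          bay is a leaf — visit bay.
        Visit teak.
        At teak: no right child.
    Visit mint.
    At mint: go right to yew.
      yew is a leaf — visit yew.
  Visit sage.
  At sage: no right child.

lily lime daisy bay teak mint yew sage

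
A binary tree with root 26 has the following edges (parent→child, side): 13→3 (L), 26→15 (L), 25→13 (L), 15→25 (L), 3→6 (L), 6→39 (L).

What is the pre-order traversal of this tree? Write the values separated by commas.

Pre-order visits the node, then its left subtree, then its right subtree.
Visit 26.
At 26: go left to 15.
  Visit 15.
  At 15: go left to 25.
    Visit 25.
    At 25: go left to 13.
      Visit 13.
      At 13: go left to 3.
        Visit 3.
        At 3: go left to 6.
          Visit 6.
          At 6: go left to 39.
            39 is a leaf — visit 39.
          At 6: no right child.
        At 3: no right child.
      At 13: no right child.
    At 25: no right child.
  At 15: no right child.
At 26: no right child.

26, 15, 25, 13, 3, 6, 39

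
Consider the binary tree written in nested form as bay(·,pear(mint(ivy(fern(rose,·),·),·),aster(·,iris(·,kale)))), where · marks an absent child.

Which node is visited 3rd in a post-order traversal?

ivy

Post-order visits the left subtree, then the right subtree, then the node.
At bay: no left child.
At bay: go right to pear.
  At pear: go left to mint.
    At mint: go left to ivy.
      At ivy: go left to fern.
        At fern: go left to rose.
          rose is a leaf — visit rose.
        At fern: no right child.
        Visit fern.
      At ivy: no right child.
      Visit ivy.
    At mint: no right child.
    Visit mint.
  At pear: go right to aster.
    At aster: no left child.
    At aster: go right to iris.
      At iris: no left child.
      At iris: go right to kale.
        kale is a leaf — visit kale.
      Visit iris.
    Visit aster.
  Visit pear.
Visit bay.
Full post-order sequence: rose, fern, ivy, mint, kale, iris, aster, pear, bay.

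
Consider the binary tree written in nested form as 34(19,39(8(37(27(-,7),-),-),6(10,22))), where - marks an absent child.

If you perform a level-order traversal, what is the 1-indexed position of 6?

5

Level-order visits nodes level by level from the root, left to right within each level.
Level 0: 34
Level 1: 19, 39
Level 2: 8, 6
Level 3: 37, 10, 22
Level 4: 27
Level 5: 7
Full level-order sequence: 34, 19, 39, 8, 6, 37, 10, 22, 27, 7.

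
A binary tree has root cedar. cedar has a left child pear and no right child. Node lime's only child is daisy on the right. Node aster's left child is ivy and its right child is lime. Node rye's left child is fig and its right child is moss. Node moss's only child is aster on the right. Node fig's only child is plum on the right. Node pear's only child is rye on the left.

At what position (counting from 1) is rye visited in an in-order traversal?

3

In-order visits the left subtree, then the node, then the right subtree.
At cedar: go left to pear.
  At pear: go left to rye.
    At rye: go left to fig.
      At fig: no left child.
      Visit fig.
      At fig: go right to plum.
        plum is a leaf — visit plum.
    Visit rye.
    At rye: go right to moss.
      At moss: no left child.
      Visit moss.
      At moss: go right to aster.
        At aster: go left to ivy.
          ivy is a leaf — visit ivy.
        Visit aster.
        At aster: go right to lime.
          At lime: no left child.
          Visit lime.
          At lime: go right to daisy.
            daisy is a leaf — visit daisy.
  Visit pear.
  At pear: no right child.
Visit cedar.
At cedar: no right child.
Full in-order sequence: fig, plum, rye, moss, ivy, aster, lime, daisy, pear, cedar.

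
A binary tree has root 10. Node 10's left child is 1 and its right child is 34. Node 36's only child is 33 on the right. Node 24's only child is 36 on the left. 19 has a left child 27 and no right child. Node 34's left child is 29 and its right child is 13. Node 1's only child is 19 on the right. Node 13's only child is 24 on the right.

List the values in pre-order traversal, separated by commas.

Pre-order visits the node, then its left subtree, then its right subtree.
Visit 10.
At 10: go left to 1.
  Visit 1.
  At 1: no left child.
  At 1: go right to 19.
    Visit 19.
    At 19: go left to 27.
      27 is a leaf — visit 27.
    At 19: no right child.
At 10: go right to 34.
  Visit 34.
  At 34: go left to 29.
    29 is a leaf — visit 29.
  At 34: go right to 13.
    Visit 13.
    At 13: no left child.
    At 13: go right to 24.
      Visit 24.
      At 24: go left to 36.
        Visit 36.
        At 36: no left child.
        At 36: go right to 33.
          33 is a leaf — visit 33.
      At 24: no right child.

10, 1, 19, 27, 34, 29, 13, 24, 36, 33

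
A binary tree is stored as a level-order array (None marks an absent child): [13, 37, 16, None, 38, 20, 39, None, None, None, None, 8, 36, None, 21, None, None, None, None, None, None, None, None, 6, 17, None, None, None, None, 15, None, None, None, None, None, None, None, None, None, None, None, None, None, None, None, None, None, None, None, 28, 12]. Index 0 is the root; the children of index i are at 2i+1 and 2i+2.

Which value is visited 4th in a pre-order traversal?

Pre-order visits the node, then its left subtree, then its right subtree.
Visit 13.
At 13: go left to 37.
  Visit 37.
  At 37: no left child.
  At 37: go right to 38.
    38 is a leaf — visit 38.
At 13: go right to 16.
  Visit 16.
  At 16: go left to 20.
    Visit 20.
    At 20: go left to 8.
      Visit 8.
      At 8: go left to 6.
        6 is a leaf — visit 6.
      At 8: go right to 17.
        Visit 17.
        At 17: go left to 28.
          28 is a leaf — visit 28.
        At 17: go right to 12.
          12 is a leaf — visit 12.
    At 20: go right to 36.
      36 is a leaf — visit 36.
  At 16: go right to 39.
    Visit 39.
    At 39: no left child.
    At 39: go right to 21.
      Visit 21.
      At 21: go left to 15.
        15 is a leaf — visit 15.
      At 21: no right child.
Full pre-order sequence: 13, 37, 38, 16, 20, 8, 6, 17, 28, 12, 36, 39, 21, 15.

16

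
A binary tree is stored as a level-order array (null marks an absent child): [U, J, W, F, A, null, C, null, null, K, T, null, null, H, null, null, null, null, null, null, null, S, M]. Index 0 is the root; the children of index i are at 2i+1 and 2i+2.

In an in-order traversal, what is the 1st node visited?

F

In-order visits the left subtree, then the node, then the right subtree.
At U: go left to J.
  At J: go left to F.
    F is a leaf — visit F.
  Visit J.
  At J: go right to A.
    At A: go left to K.
      K is a leaf — visit K.
    Visit A.
    At A: go right to T.
      At T: go left to S.
        S is a leaf — visit S.
      Visit T.
      At T: go right to M.
        M is a leaf — visit M.
Visit U.
At U: go right to W.
  At W: no left child.
  Visit W.
  At W: go right to C.
    At C: go left to H.
      H is a leaf — visit H.
    Visit C.
    At C: no right child.
Full in-order sequence: F, J, K, A, S, T, M, U, W, H, C.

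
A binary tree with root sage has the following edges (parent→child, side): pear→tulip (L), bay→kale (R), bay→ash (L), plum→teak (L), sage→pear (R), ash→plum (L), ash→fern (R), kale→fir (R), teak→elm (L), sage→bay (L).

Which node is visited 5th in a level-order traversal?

kale

Level-order visits nodes level by level from the root, left to right within each level.
Level 0: sage
Level 1: bay, pear
Level 2: ash, kale, tulip
Level 3: plum, fern, fir
Level 4: teak
Level 5: elm
Full level-order sequence: sage, bay, pear, ash, kale, tulip, plum, fern, fir, teak, elm.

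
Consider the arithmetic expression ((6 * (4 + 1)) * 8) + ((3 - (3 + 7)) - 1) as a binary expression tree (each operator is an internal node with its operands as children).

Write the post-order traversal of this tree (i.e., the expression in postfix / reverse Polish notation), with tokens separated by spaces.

6 4 1 + * 8 * 3 3 7 + - 1 - +

Post-order on an expression tree gives postfix notation: for each operator, emit left operand, right operand, then the operator.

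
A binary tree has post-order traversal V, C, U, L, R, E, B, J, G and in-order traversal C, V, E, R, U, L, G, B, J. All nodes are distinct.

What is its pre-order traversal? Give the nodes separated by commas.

G, E, C, V, R, L, U, J, B

The last element of post-order is the root; it splits in-order into left and right subtrees.
Root G: left subtree has 6 nodes {C, V, E, R, U, L}, right has 2 {B, J}.
  Root E: left subtree has 2 nodes {C, V}, right has 3 {R, U, L}.
    Root C: left subtree has 0 nodes { }, right has 1 {V}.
    Root R: left subtree has 0 nodes { }, right has 2 {U, L}.
      Root L: left subtree has 1 node {U}, right has 0 { }.
  Root J: left subtree has 1 node {B}, right has 0 { }.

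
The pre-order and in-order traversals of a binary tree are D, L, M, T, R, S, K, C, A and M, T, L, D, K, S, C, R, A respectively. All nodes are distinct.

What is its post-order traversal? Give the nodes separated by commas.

T, M, L, K, C, S, A, R, D

The first element of pre-order is the root; it splits in-order into left and right subtrees.
Root D: left subtree has 3 nodes {M, T, L}, right has 5 {K, S, C, R, A}.
  Root L: left subtree has 2 nodes {M, T}, right has 0 { }.
    Root M: left subtree has 0 nodes { }, right has 1 {T}.
  Root R: left subtree has 3 nodes {K, S, C}, right has 1 {A}.
    Root S: left subtree has 1 node {K}, right has 1 {C}.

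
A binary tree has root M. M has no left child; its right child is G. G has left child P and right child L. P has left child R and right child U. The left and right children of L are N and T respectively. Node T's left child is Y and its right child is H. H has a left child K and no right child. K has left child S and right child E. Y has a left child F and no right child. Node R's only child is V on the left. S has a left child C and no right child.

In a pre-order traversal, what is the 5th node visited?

V

Pre-order visits the node, then its left subtree, then its right subtree.
Visit M.
At M: no left child.
At M: go right to G.
  Visit G.
  At G: go left to P.
    Visit P.
    At P: go left to R.
      Visit R.
      At R: go left to V.
        V is a leaf — visit V.
      At R: no right child.
    At P: go right to U.
      U is a leaf — visit U.
  At G: go right to L.
    Visit L.
    At L: go left to N.
      N is a leaf — visit N.
    At L: go right to T.
      Visit T.
      At T: go left to Y.
        Visit Y.
        At Y: go left to F.
          F is a leaf — visit F.
        At Y: no right child.
      At T: go right to H.
        Visit H.
        At H: go left to K.
          Visit K.
          At K: go left to S.
            Visit S.
            At S: go left to C.
              C is a leaf — visit C.
            At S: no right child.
          At K: go right to E.
            E is a leaf — visit E.
        At H: no right child.
Full pre-order sequence: M, G, P, R, V, U, L, N, T, Y, F, H, K, S, C, E.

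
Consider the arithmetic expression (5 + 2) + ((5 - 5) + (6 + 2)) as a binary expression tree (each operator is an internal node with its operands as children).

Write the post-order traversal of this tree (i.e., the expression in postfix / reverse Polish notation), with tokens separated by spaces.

5 2 + 5 5 - 6 2 + + +

Post-order on an expression tree gives postfix notation: for each operator, emit left operand, right operand, then the operator.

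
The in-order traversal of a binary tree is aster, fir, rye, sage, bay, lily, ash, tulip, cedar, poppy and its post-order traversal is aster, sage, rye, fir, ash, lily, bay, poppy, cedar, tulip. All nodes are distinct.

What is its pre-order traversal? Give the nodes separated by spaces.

tulip bay fir aster rye sage lily ash cedar poppy

The last element of post-order is the root; it splits in-order into left and right subtrees.
Root tulip: left subtree has 7 nodes {aster, fir, rye, sage, bay, lily, ash}, right has 2 {cedar, poppy}.
  Root bay: left subtree has 4 nodes {aster, fir, rye, sage}, right has 2 {lily, ash}.
    Root fir: left subtree has 1 node {aster}, right has 2 {rye, sage}.
      Root rye: left subtree has 0 nodes { }, right has 1 {sage}.
    Root lily: left subtree has 0 nodes { }, right has 1 {ash}.
  Root cedar: left subtree has 0 nodes { }, right has 1 {poppy}.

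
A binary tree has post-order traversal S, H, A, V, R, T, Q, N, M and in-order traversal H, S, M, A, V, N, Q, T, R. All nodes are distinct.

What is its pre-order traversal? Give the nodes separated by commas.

M, H, S, N, V, A, Q, T, R

The last element of post-order is the root; it splits in-order into left and right subtrees.
Root M: left subtree has 2 nodes {H, S}, right has 6 {A, V, N, Q, T, R}.
  Root H: left subtree has 0 nodes { }, right has 1 {S}.
  Root N: left subtree has 2 nodes {A, V}, right has 3 {Q, T, R}.
    Root V: left subtree has 1 node {A}, right has 0 { }.
    Root Q: left subtree has 0 nodes { }, right has 2 {T, R}.
      Root T: left subtree has 0 nodes { }, right has 1 {R}.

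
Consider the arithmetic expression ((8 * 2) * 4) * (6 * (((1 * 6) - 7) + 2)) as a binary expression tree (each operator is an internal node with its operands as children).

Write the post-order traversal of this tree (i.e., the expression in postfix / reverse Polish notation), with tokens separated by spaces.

Post-order on an expression tree gives postfix notation: for each operator, emit left operand, right operand, then the operator.

8 2 * 4 * 6 1 6 * 7 - 2 + * *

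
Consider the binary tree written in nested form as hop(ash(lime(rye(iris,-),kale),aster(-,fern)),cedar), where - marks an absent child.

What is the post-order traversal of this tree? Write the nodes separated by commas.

Post-order visits the left subtree, then the right subtree, then the node.
At hop: go left to ash.
  At ash: go left to lime.
    At lime: go left to rye.
      At rye: go left to iris.
        iris is a leaf — visit iris.
      At rye: no right child.
      Visit rye.
    At lime: go right to kale.
      kale is a leaf — visit kale.
    Visit lime.
  At ash: go right to aster.
    At aster: no left child.
    At aster: go right to fern.
      fern is a leaf — visit fern.
    Visit aster.
  Visit ash.
At hop: go right to cedar.
  cedar is a leaf — visit cedar.
Visit hop.

iris, rye, kale, lime, fern, aster, ash, cedar, hop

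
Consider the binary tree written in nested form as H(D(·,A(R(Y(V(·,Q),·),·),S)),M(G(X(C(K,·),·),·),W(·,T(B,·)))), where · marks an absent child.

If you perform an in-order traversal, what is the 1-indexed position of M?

13

In-order visits the left subtree, then the node, then the right subtree.
At H: go left to D.
  At D: no left child.
  Visit D.
  At D: go right to A.
    At A: go left to R.
      At R: go left to Y.
        At Y: go left to V.
          At V: no left child.
          Visit V.
          At V: go right to Q.
            Q is a leaf — visit Q.
        Visit Y.
        At Y: no right child.
      Visit R.
      At R: no right child.
    Visit A.
    At A: go right to S.
      S is a leaf — visit S.
Visit H.
At H: go right to M.
  At M: go left to G.
    At G: go left to X.
      At X: go left to C.
        At C: go left to K.
          K is a leaf — visit K.
        Visit C.
        At C: no right child.
      Visit X.
      At X: no right child.
    Visit G.
    At G: no right child.
  Visit M.
  At M: go right to W.
    At W: no left child.
    Visit W.
    At W: go right to T.
      At T: go left to B.
        B is a leaf — visit B.
      Visit T.
      At T: no right child.
Full in-order sequence: D, V, Q, Y, R, A, S, H, K, C, X, G, M, W, B, T.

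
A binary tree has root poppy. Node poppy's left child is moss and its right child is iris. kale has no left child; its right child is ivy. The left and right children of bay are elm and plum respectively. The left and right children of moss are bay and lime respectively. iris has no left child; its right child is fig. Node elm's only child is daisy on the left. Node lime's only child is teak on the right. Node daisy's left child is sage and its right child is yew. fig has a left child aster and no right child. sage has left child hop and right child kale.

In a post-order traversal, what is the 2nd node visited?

Post-order visits the left subtree, then the right subtree, then the node.
At poppy: go left to moss.
  At moss: go left to bay.
    At bay: go left to elm.
      At elm: go left to daisy.
        At daisy: go left to sage.
          At sage: go left to hop.
            hop is a leaf — visit hop.
          At sage: go right to kale.
            At kale: no left child.
            At kale: go right to ivy.
              ivy is a leaf — visit ivy.
            Visit kale.
          Visit sage.
        At daisy: go right to yew.
          yew is a leaf — visit yew.
        Visit daisy.
      At elm: no right child.
      Visit elm.
    At bay: go right to plum.
      plum is a leaf — visit plum.
    Visit bay.
  At moss: go right to lime.
    At lime: no left child.
    At lime: go right to teak.
      teak is a leaf — visit teak.
    Visit lime.
  Visit moss.
At poppy: go right to iris.
  At iris: no left child.
  At iris: go right to fig.
    At fig: go left to aster.
      aster is a leaf — visit aster.
    At fig: no right child.
    Visit fig.
  Visit iris.
Visit poppy.
Full post-order sequence: hop, ivy, kale, sage, yew, daisy, elm, plum, bay, teak, lime, moss, aster, fig, iris, poppy.

ivy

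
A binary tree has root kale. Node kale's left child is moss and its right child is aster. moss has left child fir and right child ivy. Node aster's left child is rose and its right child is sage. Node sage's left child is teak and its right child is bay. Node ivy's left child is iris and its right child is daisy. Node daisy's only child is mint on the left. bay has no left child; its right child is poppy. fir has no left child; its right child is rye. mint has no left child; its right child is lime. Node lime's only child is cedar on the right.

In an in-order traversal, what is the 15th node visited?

In-order visits the left subtree, then the node, then the right subtree.
At kale: go left to moss.
  At moss: go left to fir.
    At fir: no left child.
    Visit fir.
    At fir: go right to rye.
      rye is a leaf — visit rye.
  Visit moss.
  At moss: go right to ivy.
    At ivy: go left to iris.
      iris is a leaf — visit iris.
    Visit ivy.
    At ivy: go right to daisy.
      At daisy: go left to mint.
        At mint: no left child.
        Visit mint.
        At mint: go right to lime.
          At lime: no left child.
          Visit lime.
          At lime: go right to cedar.
            cedar is a leaf — visit cedar.
      Visit daisy.
      At daisy: no right child.
Visit kale.
At kale: go right to aster.
  At aster: go left to rose.
    rose is a leaf — visit rose.
  Visit aster.
  At aster: go right to sage.
    At sage: go left to teak.
      teak is a leaf — visit teak.
    Visit sage.
    At sage: go right to bay.
      At bay: no left child.
      Visit bay.
      At bay: go right to poppy.
        poppy is a leaf — visit poppy.
Full in-order sequence: fir, rye, moss, iris, ivy, mint, lime, cedar, daisy, kale, rose, aster, teak, sage, bay, poppy.

bay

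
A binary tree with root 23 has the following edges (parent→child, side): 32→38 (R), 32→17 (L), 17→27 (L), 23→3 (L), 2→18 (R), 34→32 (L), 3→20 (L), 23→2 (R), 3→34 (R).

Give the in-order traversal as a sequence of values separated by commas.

20, 3, 27, 17, 32, 38, 34, 23, 2, 18

In-order visits the left subtree, then the node, then the right subtree.
At 23: go left to 3.
  At 3: go left to 20.
    20 is a leaf — visit 20.
  Visit 3.
  At 3: go right to 34.
    At 34: go left to 32.
      At 32: go left to 17.
        At 17: go left to 27.
          27 is a leaf — visit 27.
        Visit 17.
        At 17: no right child.
      Visit 32.
      At 32: go right to 38.
        38 is a leaf — visit 38.
    Visit 34.
    At 34: no right child.
Visit 23.
At 23: go right to 2.
  At 2: no left child.
  Visit 2.
  At 2: go right to 18.
    18 is a leaf — visit 18.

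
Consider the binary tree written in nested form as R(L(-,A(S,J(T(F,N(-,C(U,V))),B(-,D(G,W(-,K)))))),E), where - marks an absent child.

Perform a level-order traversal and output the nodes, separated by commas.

Level-order visits nodes level by level from the root, left to right within each level.
Level 0: R
Level 1: L, E
Level 2: A
Level 3: S, J
Level 4: T, B
Level 5: F, N, D
Level 6: C, G, W
Level 7: U, V, K

R, L, E, A, S, J, T, B, F, N, D, C, G, W, U, V, K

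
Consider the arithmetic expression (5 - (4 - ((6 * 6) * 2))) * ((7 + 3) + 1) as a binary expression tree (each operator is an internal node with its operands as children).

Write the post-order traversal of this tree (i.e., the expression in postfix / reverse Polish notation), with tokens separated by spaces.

5 4 6 6 * 2 * - - 7 3 + 1 + *

Post-order on an expression tree gives postfix notation: for each operator, emit left operand, right operand, then the operator.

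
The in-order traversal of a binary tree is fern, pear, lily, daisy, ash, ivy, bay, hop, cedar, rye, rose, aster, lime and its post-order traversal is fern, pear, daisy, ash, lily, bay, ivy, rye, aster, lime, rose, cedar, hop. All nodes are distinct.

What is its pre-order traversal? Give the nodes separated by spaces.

hop ivy lily pear fern ash daisy bay cedar rose rye lime aster

The last element of post-order is the root; it splits in-order into left and right subtrees.
Root hop: left subtree has 7 nodes {fern, pear, lily, daisy, ash, ivy, bay}, right has 5 {cedar, rye, rose, aster, lime}.
  Root ivy: left subtree has 5 nodes {fern, pear, lily, daisy, ash}, right has 1 {bay}.
    Root lily: left subtree has 2 nodes {fern, pear}, right has 2 {daisy, ash}.
      Root pear: left subtree has 1 node {fern}, right has 0 { }.
      Root ash: left subtree has 1 node {daisy}, right has 0 { }.
  Root cedar: left subtree has 0 nodes { }, right has 4 {rye, rose, aster, lime}.
    Root rose: left subtree has 1 node {rye}, right has 2 {aster, lime}.
      Root lime: left subtree has 1 node {aster}, right has 0 { }.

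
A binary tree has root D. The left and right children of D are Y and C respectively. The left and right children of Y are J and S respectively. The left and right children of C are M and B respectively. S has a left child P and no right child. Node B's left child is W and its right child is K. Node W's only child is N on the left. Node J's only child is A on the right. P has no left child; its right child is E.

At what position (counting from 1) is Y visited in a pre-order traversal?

2

Pre-order visits the node, then its left subtree, then its right subtree.
Visit D.
At D: go left to Y.
  Visit Y.
  At Y: go left to J.
    Visit J.
    At J: no left child.
    At J: go right to A.
      A is a leaf — visit A.
  At Y: go right to S.
    Visit S.
    At S: go left to P.
      Visit P.
      At P: no left child.
      At P: go right to E.
        E is a leaf — visit E.
    At S: no right child.
At D: go right to C.
  Visit C.
  At C: go left to M.
    M is a leaf — visit M.
  At C: go right to B.
    Visit B.
    At B: go left to W.
      Visit W.
      At W: go left to N.
        N is a leaf — visit N.
      At W: no right child.
    At B: go right to K.
      K is a leaf — visit K.
Full pre-order sequence: D, Y, J, A, S, P, E, C, M, B, W, N, K.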